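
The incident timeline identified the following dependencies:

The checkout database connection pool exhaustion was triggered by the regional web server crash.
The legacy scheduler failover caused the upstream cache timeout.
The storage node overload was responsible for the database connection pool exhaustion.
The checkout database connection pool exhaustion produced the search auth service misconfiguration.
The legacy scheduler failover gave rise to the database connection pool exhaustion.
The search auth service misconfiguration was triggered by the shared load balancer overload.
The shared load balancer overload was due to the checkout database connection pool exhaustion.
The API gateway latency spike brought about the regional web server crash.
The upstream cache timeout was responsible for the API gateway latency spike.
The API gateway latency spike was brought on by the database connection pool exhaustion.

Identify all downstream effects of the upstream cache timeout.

Direct effects: the API gateway latency spike.
2 steps out: the regional web server crash.
3 steps out: the checkout database connection pool exhaustion.
4 steps out: the shared load balancer overload, the search auth service misconfiguration.
Not reachable from it: the storage node overload, the legacy scheduler failover, the database connection pool exhaustion.

the API gateway latency spike, the checkout database connection pool exhaustion, the regional web server crash, the search auth service misconfiguration, the shared load balancer overload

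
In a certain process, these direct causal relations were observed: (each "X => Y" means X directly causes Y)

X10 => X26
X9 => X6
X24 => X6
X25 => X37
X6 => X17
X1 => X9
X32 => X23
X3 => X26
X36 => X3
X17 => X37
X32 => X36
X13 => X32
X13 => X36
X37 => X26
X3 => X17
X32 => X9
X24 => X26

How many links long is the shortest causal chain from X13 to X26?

Shortest chain: X13 → X36 → X3 → X26.

3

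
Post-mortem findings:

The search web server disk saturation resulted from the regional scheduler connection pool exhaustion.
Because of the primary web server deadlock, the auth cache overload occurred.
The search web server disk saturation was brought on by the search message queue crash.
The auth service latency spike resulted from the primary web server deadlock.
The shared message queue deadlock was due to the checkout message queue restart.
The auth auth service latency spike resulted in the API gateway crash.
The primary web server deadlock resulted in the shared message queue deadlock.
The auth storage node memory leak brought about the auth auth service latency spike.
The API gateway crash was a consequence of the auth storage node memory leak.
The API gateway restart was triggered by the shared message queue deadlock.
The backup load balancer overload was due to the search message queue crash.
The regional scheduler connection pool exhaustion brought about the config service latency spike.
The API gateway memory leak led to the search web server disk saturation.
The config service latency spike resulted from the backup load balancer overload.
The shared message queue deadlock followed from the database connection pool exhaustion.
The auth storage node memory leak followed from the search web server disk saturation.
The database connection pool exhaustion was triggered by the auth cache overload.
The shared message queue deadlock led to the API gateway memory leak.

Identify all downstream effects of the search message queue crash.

the API gateway crash, the auth auth service latency spike, the auth storage node memory leak, the backup load balancer overload, the config service latency spike, the search web server disk saturation

Direct effects: the backup load balancer overload, the search web server disk saturation.
2 steps out: the config service latency spike, the auth storage node memory leak.
3 steps out: the auth auth service latency spike, the API gateway crash.
Not reachable from it: the regional scheduler connection pool exhaustion, the primary web server deadlock, the auth cache overload, the auth service latency spike, the database connection pool exhaustion, the checkout message queue restart, the shared message queue deadlock, the API gateway memory leak, the API gateway restart.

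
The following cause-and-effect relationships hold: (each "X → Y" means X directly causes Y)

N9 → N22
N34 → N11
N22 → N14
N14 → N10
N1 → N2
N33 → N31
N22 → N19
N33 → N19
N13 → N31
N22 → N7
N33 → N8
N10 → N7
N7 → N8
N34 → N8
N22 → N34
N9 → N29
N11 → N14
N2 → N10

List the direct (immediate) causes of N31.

N13, N33

N13, N33 → N31 with nothing further upstream stated.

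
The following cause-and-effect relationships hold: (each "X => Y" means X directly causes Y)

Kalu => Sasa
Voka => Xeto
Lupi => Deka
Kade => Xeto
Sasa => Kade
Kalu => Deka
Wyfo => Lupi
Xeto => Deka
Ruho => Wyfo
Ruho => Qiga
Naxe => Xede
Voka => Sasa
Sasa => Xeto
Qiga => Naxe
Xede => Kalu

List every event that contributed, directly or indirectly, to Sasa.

Kalu, Naxe, Qiga, Ruho, Voka, Xede

Immediate causes of Sasa: Kalu, Voka.
Further upstream: Ruho, Qiga, Naxe, Xede.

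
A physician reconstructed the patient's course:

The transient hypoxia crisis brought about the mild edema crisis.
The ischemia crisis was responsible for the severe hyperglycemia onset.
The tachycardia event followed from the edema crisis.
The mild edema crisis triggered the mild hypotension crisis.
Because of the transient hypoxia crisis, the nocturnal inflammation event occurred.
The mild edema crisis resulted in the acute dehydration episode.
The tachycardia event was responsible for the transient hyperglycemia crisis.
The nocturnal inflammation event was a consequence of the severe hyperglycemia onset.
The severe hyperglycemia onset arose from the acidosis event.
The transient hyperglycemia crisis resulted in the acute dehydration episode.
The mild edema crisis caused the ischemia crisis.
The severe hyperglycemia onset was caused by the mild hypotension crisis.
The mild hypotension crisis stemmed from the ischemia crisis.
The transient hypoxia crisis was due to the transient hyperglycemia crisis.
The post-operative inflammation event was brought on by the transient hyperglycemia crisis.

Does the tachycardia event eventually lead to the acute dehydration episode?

Yes

There is a causal chain: the tachycardia event → the transient hyperglycemia crisis → the acute dehydration episode.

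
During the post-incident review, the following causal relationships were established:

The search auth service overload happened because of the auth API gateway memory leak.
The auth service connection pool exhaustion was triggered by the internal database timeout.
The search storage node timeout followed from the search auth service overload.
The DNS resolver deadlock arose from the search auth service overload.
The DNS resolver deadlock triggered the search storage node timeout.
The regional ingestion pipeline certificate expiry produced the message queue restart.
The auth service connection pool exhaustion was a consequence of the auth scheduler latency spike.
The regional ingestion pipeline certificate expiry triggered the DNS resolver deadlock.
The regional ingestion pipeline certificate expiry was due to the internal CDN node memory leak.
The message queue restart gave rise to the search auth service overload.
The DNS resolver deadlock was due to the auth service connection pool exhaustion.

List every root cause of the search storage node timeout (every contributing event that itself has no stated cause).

the auth API gateway memory leak, the auth scheduler latency spike, the internal CDN node memory leak, the internal database timeout

Tracing upstream from the search storage node timeout: the search storage node timeout ← the DNS resolver deadlock ← the regional ingestion pipeline certificate expiry ← the internal CDN node memory leak.
A separate upstream branch: the search storage node timeout ← the DNS resolver deadlock ← the auth service connection pool exhaustion ← the internal database timeout.
A separate upstream branch: the search storage node timeout ← the DNS resolver deadlock ← the auth service connection pool exhaustion ← the auth scheduler latency spike.
A separate upstream branch: the search storage node timeout ← the search auth service overload ← the auth API gateway memory leak.
Each of those chain origins has no stated cause.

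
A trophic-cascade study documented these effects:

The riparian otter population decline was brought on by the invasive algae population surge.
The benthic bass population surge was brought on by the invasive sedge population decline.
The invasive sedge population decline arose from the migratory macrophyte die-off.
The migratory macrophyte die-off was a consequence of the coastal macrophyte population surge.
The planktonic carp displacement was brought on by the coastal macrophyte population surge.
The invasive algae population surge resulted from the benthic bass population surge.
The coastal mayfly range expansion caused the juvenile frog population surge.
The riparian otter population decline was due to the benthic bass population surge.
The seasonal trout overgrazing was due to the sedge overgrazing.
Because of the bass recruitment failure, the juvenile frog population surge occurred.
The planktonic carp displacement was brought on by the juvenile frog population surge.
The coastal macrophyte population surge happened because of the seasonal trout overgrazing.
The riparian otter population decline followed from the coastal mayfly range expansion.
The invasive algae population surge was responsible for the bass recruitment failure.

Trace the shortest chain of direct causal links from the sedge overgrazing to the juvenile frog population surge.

the sedge overgrazing → the seasonal trout overgrazing
the seasonal trout overgrazing → the coastal macrophyte population surge
the coastal macrophyte population surge → the migratory macrophyte die-off
the migratory macrophyte die-off → the invasive sedge population decline
the invasive sedge population decline → the benthic bass population surge
the benthic bass population surge → the invasive algae population surge
the invasive algae population surge → the bass recruitment failure
the bass recruitment failure → the juvenile frog population surge
Length: 8 steps.

the sedge overgrazing → the seasonal trout overgrazing → the coastal macrophyte population surge → the migratory macrophyte die-off → the invasive sedge population decline → the benthic bass population surge → the invasive algae population surge → the bass recruitment failure → the juvenile frog population surge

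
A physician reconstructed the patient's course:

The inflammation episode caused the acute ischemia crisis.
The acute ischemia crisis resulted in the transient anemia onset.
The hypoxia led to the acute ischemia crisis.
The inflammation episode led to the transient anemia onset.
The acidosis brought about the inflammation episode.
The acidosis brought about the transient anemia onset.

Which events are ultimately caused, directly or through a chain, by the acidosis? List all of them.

the acute ischemia crisis, the inflammation episode, the transient anemia onset

Direct effects: the inflammation episode, the transient anemia onset.
2 steps out: the acute ischemia crisis.
Not reachable from it: the hypoxia.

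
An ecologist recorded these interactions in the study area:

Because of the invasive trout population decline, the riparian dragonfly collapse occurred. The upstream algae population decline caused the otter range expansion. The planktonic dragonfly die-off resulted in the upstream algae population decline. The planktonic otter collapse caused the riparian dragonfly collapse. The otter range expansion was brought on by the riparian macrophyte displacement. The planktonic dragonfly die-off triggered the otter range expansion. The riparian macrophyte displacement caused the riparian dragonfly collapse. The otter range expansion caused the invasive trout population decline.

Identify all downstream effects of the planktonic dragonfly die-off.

Direct effects: the upstream algae population decline, the otter range expansion.
2 steps out: the invasive trout population decline.
3 steps out: the riparian dragonfly collapse.
Not reachable from it: the planktonic otter collapse, the riparian macrophyte displacement.

the invasive trout population decline, the otter range expansion, the riparian dragonfly collapse, the upstream algae population decline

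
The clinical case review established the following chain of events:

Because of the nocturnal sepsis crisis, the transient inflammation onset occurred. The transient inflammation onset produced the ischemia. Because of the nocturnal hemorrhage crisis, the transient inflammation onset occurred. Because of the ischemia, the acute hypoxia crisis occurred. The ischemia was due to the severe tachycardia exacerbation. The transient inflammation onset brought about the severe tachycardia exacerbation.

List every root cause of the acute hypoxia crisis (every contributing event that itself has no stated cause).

Tracing upstream from the acute hypoxia crisis: the acute hypoxia crisis ← the ischemia ← the transient inflammation onset ← the nocturnal sepsis crisis.
A separate upstream branch: the acute hypoxia crisis ← the ischemia ← the transient inflammation onset ← the nocturnal hemorrhage crisis.
Each of those chain origins has no stated cause.

the nocturnal hemorrhage crisis, the nocturnal sepsis crisis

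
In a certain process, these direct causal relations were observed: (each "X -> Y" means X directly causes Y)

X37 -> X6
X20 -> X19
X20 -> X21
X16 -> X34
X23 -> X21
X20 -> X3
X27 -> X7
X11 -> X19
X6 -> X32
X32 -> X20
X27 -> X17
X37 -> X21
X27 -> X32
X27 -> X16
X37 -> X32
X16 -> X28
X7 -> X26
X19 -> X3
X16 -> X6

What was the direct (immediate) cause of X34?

X16

Upstream contributors include X27, but only X16 feeds directly into X34.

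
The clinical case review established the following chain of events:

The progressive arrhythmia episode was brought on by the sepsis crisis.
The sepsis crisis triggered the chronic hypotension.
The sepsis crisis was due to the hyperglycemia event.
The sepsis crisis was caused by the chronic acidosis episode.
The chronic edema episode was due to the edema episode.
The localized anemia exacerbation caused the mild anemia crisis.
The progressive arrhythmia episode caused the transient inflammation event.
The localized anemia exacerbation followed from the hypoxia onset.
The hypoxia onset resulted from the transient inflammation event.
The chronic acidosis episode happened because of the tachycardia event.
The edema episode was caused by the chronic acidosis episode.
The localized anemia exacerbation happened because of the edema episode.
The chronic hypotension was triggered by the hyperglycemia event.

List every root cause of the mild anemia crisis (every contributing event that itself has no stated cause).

the hyperglycemia event, the tachycardia event

Tracing upstream from the mild anemia crisis: the mild anemia crisis ← the localized anemia exacerbation ← the hypoxia onset ← the transient inflammation event ← the progressive arrhythmia episode ← the sepsis crisis ← the hyperglycemia event.
A separate upstream branch: the mild anemia crisis ← the localized anemia exacerbation ← the edema episode ← the chronic acidosis episode ← the tachycardia event.
Each of those chain origins has no stated cause.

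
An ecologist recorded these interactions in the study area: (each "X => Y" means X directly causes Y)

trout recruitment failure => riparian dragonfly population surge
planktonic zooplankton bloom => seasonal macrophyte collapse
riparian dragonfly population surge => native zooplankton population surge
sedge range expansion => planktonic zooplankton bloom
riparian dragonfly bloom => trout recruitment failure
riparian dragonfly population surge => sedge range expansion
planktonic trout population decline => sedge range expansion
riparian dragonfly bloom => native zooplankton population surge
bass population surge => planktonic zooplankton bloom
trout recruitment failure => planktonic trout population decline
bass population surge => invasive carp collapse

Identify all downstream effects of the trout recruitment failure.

Direct effects: the planktonic trout population decline, the riparian dragonfly population surge.
2 steps out: the sedge range expansion, the native zooplankton population surge.
3 steps out: the planktonic zooplankton bloom.
4 steps out: the seasonal macrophyte collapse.
Not reachable from it: the riparian dragonfly bloom, the bass population surge, the invasive carp collapse.

the native zooplankton population surge, the planktonic trout population decline, the planktonic zooplankton bloom, the riparian dragonfly population surge, the seasonal macrophyte collapse, the sedge range expansion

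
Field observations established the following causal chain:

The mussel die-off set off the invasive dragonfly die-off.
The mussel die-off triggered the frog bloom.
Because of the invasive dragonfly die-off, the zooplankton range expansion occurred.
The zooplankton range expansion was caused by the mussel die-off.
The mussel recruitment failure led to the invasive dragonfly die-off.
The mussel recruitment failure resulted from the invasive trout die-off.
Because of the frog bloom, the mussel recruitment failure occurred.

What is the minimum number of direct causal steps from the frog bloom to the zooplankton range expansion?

Shortest chain: the frog bloom → the mussel recruitment failure → the invasive dragonfly die-off → the zooplankton range expansion.

3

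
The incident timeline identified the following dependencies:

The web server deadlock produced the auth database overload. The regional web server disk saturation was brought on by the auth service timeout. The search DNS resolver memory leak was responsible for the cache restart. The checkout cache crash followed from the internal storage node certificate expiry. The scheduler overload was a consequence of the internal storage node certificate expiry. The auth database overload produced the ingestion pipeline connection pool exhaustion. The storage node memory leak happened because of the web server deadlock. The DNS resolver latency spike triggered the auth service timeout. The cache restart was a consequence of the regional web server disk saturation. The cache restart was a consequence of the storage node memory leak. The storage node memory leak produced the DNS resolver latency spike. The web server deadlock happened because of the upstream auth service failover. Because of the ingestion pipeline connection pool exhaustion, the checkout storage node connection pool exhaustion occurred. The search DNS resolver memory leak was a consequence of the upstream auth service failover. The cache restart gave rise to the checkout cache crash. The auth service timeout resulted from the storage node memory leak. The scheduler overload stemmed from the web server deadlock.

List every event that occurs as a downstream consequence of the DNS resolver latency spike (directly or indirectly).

Direct effects: the auth service timeout.
2 steps out: the regional web server disk saturation.
3 steps out: the cache restart.
4 steps out: the checkout cache crash.
Not reachable from it: the internal storage node certificate expiry, the upstream auth service failover, the web server deadlock, the auth database overload, the search DNS resolver memory leak, the ingestion pipeline connection pool exhaustion, the storage node memory leak, the checkout storage node connection pool exhaustion, the scheduler overload.

the auth service timeout, the cache restart, the checkout cache crash, the regional web server disk saturation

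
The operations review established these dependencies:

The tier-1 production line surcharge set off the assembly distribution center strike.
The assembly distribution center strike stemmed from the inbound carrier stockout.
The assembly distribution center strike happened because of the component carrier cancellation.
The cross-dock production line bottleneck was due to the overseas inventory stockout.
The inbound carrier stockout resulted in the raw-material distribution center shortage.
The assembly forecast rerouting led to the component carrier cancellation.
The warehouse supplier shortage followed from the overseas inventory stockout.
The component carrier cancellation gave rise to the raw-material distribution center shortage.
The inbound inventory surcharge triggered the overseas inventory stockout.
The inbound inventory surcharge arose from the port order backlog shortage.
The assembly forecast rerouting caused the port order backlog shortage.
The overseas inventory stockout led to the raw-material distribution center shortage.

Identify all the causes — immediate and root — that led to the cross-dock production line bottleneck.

Immediate cause of the cross-dock production line bottleneck: the overseas inventory stockout.
Further upstream: the assembly forecast rerouting, the port order backlog shortage, the inbound inventory surcharge.

the assembly forecast rerouting, the inbound inventory surcharge, the overseas inventory stockout, the port order backlog shortage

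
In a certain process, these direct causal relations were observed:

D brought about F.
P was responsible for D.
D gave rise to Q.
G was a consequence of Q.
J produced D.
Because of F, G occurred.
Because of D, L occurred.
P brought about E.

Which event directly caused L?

D

Upstream contributors include J, P, but only D feeds directly into L.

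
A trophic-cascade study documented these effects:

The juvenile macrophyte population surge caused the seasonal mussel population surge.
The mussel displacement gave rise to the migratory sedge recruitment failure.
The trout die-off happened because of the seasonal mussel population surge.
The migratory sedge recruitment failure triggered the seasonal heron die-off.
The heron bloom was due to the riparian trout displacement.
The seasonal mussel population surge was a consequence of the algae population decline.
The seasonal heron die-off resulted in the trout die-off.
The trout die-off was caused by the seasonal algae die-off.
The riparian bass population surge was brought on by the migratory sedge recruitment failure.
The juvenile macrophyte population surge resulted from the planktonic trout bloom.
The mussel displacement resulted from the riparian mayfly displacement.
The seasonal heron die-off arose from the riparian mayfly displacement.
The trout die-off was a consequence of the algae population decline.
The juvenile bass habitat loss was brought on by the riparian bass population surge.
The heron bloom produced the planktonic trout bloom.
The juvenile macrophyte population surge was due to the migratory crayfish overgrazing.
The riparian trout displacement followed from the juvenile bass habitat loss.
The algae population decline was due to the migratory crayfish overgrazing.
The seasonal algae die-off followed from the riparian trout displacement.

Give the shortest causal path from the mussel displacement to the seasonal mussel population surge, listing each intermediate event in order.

the mussel displacement → the migratory sedge recruitment failure
the migratory sedge recruitment failure → the riparian bass population surge
the riparian bass population surge → the juvenile bass habitat loss
the juvenile bass habitat loss → the riparian trout displacement
the riparian trout displacement → the heron bloom
the heron bloom → the planktonic trout bloom
the planktonic trout bloom → the juvenile macrophyte population surge
the juvenile macrophyte population surge → the seasonal mussel population surge
Length: 8 steps.

the mussel displacement → the migratory sedge recruitment failure → the riparian bass population surge → the juvenile bass habitat loss → the riparian trout displacement → the heron bloom → the planktonic trout bloom → the juvenile macrophyte population surge → the seasonal mussel population surge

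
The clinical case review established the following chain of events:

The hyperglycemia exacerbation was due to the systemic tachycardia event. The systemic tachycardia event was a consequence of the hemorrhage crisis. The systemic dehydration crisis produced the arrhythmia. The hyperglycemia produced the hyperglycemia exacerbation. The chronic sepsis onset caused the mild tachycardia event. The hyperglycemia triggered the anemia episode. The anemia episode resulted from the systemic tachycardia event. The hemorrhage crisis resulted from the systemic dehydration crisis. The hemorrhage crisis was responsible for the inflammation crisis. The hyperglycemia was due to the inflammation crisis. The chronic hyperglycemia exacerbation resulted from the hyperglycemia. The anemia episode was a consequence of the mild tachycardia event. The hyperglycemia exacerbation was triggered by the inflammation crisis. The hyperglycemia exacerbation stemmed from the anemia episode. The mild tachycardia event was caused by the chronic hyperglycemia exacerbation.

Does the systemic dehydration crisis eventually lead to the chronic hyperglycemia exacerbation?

There is a causal chain: the systemic dehydration crisis → the hemorrhage crisis → the inflammation crisis → the hyperglycemia → the chronic hyperglycemia exacerbation.

Yes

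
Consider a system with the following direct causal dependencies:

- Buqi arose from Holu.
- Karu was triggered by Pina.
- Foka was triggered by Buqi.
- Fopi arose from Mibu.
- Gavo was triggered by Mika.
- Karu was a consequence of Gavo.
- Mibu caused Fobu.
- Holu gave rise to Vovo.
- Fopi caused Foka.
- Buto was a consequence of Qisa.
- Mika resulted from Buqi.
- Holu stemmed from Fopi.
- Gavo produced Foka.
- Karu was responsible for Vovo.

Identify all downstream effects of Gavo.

Direct effects: Karu, Foka.
2 steps out: Vovo.
Not reachable from it: Pina, Qisa, Mibu, Buto, Fobu, Fopi, Holu, Buqi, Mika.

Foka, Karu, Vovo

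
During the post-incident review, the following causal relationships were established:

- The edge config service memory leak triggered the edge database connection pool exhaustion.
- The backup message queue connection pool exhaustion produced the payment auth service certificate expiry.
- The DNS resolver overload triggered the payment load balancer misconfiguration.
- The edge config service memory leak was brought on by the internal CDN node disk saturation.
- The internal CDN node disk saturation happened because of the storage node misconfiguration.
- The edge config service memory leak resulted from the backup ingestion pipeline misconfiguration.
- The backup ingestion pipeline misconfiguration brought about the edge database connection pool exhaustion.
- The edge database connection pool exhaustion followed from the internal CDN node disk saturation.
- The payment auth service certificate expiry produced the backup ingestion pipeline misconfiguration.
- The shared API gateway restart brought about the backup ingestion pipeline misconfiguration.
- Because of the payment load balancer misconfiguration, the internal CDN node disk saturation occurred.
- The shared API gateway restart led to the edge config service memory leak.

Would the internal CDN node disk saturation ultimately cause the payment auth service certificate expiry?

The internal CDN node disk saturation leads to the edge config service memory leak, the edge database connection pool exhaustion; the payment auth service certificate expiry is not among them.

No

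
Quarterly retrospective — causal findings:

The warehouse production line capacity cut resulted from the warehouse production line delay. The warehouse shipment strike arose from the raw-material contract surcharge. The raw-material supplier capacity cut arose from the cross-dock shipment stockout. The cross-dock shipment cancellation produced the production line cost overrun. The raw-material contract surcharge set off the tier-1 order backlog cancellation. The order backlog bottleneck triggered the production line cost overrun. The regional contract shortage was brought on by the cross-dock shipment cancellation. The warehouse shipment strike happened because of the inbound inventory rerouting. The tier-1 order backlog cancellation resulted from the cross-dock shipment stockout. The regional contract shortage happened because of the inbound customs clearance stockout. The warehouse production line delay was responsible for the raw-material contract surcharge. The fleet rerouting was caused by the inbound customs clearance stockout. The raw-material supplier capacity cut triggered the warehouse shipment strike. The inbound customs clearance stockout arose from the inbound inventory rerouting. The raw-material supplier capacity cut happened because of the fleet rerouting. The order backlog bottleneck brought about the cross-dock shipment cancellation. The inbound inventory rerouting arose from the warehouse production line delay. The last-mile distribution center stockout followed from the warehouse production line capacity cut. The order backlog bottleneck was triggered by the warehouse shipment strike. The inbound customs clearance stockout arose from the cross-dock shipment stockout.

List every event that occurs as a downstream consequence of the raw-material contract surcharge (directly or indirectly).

Direct effects: the tier-1 order backlog cancellation, the warehouse shipment strike.
2 steps out: the order backlog bottleneck.
3 steps out: the cross-dock shipment cancellation, the production line cost overrun.
4 steps out: the regional contract shortage.
Not reachable from it: the warehouse production line delay, the warehouse production line capacity cut, the inbound inventory rerouting, the last-mile distribution center stockout, the cross-dock shipment stockout, the inbound customs clearance stockout, the fleet rerouting, the raw-material supplier capacity cut.

the cross-dock shipment cancellation, the order backlog bottleneck, the production line cost overrun, the regional contract shortage, the tier-1 order backlog cancellation, the warehouse shipment strike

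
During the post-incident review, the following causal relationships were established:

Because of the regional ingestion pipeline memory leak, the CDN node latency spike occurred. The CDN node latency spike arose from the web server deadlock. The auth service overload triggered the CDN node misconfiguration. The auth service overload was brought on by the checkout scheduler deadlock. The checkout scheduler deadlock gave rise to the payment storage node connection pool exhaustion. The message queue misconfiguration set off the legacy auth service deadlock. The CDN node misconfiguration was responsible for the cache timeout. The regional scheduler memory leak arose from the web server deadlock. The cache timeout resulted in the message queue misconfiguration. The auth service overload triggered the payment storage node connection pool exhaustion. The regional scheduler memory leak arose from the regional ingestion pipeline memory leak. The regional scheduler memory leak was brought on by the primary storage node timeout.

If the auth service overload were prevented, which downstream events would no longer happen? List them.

the CDN node misconfiguration, the cache timeout, the legacy auth service deadlock, the message queue misconfiguration

Downstream of the auth service overload: the payment storage node connection pool exhaustion, the CDN node misconfiguration, the cache timeout, the message queue misconfiguration, the legacy auth service deadlock.
Of those, still caused via another path: the payment storage node connection pool exhaustion.
The remainder have no surviving cause.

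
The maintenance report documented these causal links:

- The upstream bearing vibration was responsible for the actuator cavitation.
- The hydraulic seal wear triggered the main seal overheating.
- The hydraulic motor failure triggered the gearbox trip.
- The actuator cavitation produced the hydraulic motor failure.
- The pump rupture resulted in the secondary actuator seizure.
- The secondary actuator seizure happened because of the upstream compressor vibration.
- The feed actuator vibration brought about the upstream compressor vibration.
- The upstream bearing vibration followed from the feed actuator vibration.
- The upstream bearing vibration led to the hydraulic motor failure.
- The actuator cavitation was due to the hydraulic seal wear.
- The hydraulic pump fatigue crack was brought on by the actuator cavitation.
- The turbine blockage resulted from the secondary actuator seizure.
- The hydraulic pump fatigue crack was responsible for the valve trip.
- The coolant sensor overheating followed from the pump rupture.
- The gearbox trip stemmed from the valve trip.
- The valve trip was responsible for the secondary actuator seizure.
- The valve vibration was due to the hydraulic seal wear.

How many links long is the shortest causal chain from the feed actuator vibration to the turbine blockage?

Shortest chain: the feed actuator vibration → the upstream compressor vibration → the secondary actuator seizure → the turbine blockage.

3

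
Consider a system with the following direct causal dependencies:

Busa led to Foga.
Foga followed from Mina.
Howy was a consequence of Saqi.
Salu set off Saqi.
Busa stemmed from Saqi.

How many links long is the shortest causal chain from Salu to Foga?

3

Shortest chain: Salu → Saqi → Busa → Foga.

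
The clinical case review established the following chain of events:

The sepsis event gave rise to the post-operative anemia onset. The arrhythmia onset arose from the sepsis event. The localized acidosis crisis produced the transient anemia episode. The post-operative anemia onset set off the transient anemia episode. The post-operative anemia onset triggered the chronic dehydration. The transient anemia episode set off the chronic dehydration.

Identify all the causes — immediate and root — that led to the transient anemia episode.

Immediate causes of the transient anemia episode: the localized acidosis crisis, the post-operative anemia onset.
Further upstream: the sepsis event.

the localized acidosis crisis, the post-operative anemia onset, the sepsis event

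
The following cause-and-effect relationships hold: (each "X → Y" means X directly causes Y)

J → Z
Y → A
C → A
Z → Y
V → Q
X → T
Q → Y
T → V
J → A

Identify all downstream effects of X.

A, Q, T, V, Y

Direct effects: T.
2 steps out: V.
3 steps out: Q.
4 steps out: Y.
5 steps out: A.
Not reachable from it: J, Z, C.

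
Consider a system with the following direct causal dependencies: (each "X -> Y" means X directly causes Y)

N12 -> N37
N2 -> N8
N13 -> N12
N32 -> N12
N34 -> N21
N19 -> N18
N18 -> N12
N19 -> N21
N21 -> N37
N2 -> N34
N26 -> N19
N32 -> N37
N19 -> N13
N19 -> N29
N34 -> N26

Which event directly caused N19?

N26

Upstream contributors include N2, N34, but only N26 feeds directly into N19.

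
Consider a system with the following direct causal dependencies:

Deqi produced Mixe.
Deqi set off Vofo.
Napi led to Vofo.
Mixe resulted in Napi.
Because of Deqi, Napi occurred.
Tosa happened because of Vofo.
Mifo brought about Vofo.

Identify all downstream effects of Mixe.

Direct effects: Napi.
2 steps out: Vofo.
3 steps out: Tosa.
Not reachable from it: Deqi, Mifo.

Napi, Tosa, Vofo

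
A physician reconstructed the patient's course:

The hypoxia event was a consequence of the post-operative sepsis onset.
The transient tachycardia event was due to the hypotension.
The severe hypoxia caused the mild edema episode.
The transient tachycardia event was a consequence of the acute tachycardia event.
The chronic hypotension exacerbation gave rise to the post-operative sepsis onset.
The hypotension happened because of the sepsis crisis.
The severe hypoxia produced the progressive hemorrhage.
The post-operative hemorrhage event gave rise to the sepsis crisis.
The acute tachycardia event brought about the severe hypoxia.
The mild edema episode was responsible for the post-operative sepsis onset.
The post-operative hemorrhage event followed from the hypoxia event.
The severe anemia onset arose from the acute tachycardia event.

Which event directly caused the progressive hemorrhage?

the severe hypoxia

Upstream contributors include the acute tachycardia event, but only the severe hypoxia feeds directly into the progressive hemorrhage.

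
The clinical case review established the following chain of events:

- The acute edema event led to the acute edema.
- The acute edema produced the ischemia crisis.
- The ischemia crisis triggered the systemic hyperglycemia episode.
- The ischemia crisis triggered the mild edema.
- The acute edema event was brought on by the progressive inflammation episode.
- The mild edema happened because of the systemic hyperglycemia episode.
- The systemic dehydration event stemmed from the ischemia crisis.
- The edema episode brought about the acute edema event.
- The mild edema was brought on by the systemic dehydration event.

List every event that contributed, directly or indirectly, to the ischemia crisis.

the acute edema, the acute edema event, the edema episode, the progressive inflammation episode

Immediate cause of the ischemia crisis: the acute edema.
Further upstream: the edema episode, the progressive inflammation episode, the acute edema event.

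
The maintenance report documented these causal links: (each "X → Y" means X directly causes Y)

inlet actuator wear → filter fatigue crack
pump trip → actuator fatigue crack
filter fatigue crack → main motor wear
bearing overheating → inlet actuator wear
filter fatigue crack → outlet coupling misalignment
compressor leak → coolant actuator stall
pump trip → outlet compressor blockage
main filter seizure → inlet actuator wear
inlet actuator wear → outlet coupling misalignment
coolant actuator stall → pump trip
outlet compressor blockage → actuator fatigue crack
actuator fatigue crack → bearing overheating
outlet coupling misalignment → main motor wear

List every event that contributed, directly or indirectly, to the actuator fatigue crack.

Immediate causes of the actuator fatigue crack: the pump trip, the outlet compressor blockage.
Further upstream: the compressor leak, the coolant actuator stall.

the compressor leak, the coolant actuator stall, the outlet compressor blockage, the pump trip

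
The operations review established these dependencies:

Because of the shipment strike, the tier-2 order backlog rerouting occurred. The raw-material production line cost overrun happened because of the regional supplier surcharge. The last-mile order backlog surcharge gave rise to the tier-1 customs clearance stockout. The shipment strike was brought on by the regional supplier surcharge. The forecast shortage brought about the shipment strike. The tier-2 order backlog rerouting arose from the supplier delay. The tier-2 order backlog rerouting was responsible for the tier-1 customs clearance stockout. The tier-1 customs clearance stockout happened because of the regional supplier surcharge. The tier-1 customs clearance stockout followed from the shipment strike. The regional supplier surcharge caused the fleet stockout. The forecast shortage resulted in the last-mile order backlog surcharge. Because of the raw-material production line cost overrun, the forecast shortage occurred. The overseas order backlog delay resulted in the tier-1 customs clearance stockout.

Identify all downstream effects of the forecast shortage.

the last-mile order backlog surcharge, the shipment strike, the tier-1 customs clearance stockout, the tier-2 order backlog rerouting

Direct effects: the shipment strike, the last-mile order backlog surcharge.
2 steps out: the tier-2 order backlog rerouting, the tier-1 customs clearance stockout.
Not reachable from it: the regional supplier surcharge, the supplier delay, the raw-material production line cost overrun, the overseas order backlog delay, the fleet stockout.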